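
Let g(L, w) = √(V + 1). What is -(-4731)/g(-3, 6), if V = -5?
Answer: -4731*I/2 ≈ -2365.5*I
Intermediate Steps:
g(L, w) = 2*I (g(L, w) = √(-5 + 1) = √(-4) = 2*I)
-(-4731)/g(-3, 6) = -(-4731)/(2*I) = -(-4731)*(-I/2) = -4731*I/2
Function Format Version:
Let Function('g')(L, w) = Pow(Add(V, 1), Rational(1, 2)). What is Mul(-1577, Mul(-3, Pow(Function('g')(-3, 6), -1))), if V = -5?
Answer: Mul(Rational(-4731, 2), I) ≈ Mul(-2365.5, I)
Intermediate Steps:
Function('g')(L, w) = Mul(2, I) (Function('g')(L, w) = Pow(Add(-5, 1), Rational(1, 2)) = Pow(-4, Rational(1, 2)) = Mul(2, I))
Mul(-1577, Mul(-3, Pow(Function('g')(-3, 6), -1))) = Mul(-1577, Mul(-3, Pow(Mul(2, I), -1))) = Mul(-1577, Mul(-3, Mul(Rational(-1, 2), I))) = Mul(-1577, Mul(Rational(3, 2), I)) = Mul(Rational(-4731, 2), I)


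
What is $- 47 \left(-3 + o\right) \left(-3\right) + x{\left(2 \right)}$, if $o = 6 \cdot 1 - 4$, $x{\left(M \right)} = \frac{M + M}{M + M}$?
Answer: $-140$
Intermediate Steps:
$x{\left(M \right)} = 1$ ($x{\left(M \right)} = \frac{2 M}{2 M} = 2 M \frac{1}{2 M} = 1$)
$o = 2$ ($o = 6 - 4 = 2$)
$- 47 \left(-3 + o\right) \left(-3\right) + x{\left(2 \right)} = - 47 \left(-3 + 2\right) \left(-3\right) + 1 = - 47 \left(\left(-1\right) \left(-3\right)\right) + 1 = \left(-47\right) 3 + 1 = -141 + 1 = -140$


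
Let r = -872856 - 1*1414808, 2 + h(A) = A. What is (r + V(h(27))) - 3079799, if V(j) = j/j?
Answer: -5367462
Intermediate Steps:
h(A) = -2 + A
r = -2287664 (r = -872856 - 1414808 = -2287664)
V(j) = 1
(r + V(h(27))) - 3079799 = (-2287664 + 1) - 3079799 = -2287663 - 3079799 = -5367462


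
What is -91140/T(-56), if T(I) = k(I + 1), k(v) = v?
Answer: 18228/11 ≈ 1657.1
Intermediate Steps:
T(I) = 1 + I (T(I) = I + 1 = 1 + I)
-91140/T(-56) = -91140/(1 - 56) = -91140/(-55) = -91140*(-1/55) = 18228/11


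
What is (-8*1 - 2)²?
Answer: 100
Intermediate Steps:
(-8*1 - 2)² = (-8 - 2)² = (-10)² = 100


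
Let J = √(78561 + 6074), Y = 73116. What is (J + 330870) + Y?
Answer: 403986 + √84635 ≈ 4.0428e+5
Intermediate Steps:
J = √84635 ≈ 290.92
(J + 330870) + Y = (√84635 + 330870) + 73116 = (330870 + √84635) + 73116 = 403986 + √84635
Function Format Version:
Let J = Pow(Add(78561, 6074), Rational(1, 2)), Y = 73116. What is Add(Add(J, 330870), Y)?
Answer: Add(403986, Pow(84635, Rational(1, 2))) ≈ 4.0428e+5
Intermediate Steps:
J = Pow(84635, Rational(1, 2)) ≈ 290.92
Add(Add(J, 330870), Y) = Add(Add(Pow(84635, Rational(1, 2)), 330870), 73116) = Add(Add(330870, Pow(84635, Rational(1, 2))), 73116) = Add(403986, Pow(84635, Rational(1, 2)))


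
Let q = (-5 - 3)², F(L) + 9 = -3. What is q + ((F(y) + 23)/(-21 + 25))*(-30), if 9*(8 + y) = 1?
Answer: -37/2 ≈ -18.500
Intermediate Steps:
y = -71/9 (y = -8 + (⅑)*1 = -8 + ⅑ = -71/9 ≈ -7.8889)
F(L) = -12 (F(L) = -9 - 3 = -12)
q = 64 (q = (-8)² = 64)
q + ((F(y) + 23)/(-21 + 25))*(-30) = 64 + ((-12 + 23)/(-21 + 25))*(-30) = 64 + (11/4)*(-30) = 64 - 165/2 = -37/2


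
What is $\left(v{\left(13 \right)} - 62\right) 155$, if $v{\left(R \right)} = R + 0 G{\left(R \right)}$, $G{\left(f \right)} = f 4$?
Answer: $-7595$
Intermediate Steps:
$G{\left(f \right)} = 4 f$
$v{\left(R \right)} = R$ ($v{\left(R \right)} = R + 0 \cdot 4 R = R + 0 = R$)
$\left(v{\left(13 \right)} - 62\right) 155 = \left(13 - 62\right) 155 = \left(-49\right) 155 = -7595$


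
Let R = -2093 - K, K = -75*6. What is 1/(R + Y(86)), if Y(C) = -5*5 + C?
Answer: -1/1582 ≈ -0.00063211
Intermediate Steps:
Y(C) = -25 + C
K = -450
R = -1643 (R = -2093 - 1*(-450) = -2093 + 450 = -1643)
1/(R + Y(86)) = 1/(-1643 + (-25 + 86)) = 1/(-1643 + 61) = 1/(-1582) = -1/1582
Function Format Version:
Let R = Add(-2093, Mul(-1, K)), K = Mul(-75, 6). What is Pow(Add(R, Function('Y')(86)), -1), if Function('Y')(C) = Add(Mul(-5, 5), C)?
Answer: Rational(-1, 1582) ≈ -0.00063211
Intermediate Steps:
Function('Y')(C) = Add(-25, C)
K = -450
R = -1643 (R = Add(-2093, Mul(-1, -450)) = Add(-2093, 450) = -1643)
Pow(Add(R, Function('Y')(86)), -1) = Pow(Add(-1643, Add(-25, 86)), -1) = Pow(Add(-1643, 61), -1) = Pow(-1582, -1) = Rational(-1, 1582)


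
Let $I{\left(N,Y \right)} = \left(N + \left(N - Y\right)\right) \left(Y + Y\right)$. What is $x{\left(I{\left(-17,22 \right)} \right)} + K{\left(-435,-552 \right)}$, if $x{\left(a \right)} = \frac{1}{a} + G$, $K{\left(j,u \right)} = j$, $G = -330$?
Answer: $- \frac{1884961}{2464} \approx -765.0$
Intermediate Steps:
$I{\left(N,Y \right)} = 2 Y \left(- Y + 2 N\right)$ ($I{\left(N,Y \right)} = \left(- Y + 2 N\right) 2 Y = 2 Y \left(- Y + 2 N\right)$)
$x{\left(a \right)} = -330 + \frac{1}{a}$ ($x{\left(a \right)} = \frac{1}{a} - 330 = -330 + \frac{1}{a}$)
$x{\left(I{\left(-17,22 \right)} \right)} + K{\left(-435,-552 \right)} = \left(-330 + \frac{1}{2 \cdot 22 \left(\left(-1\right) 22 + 2 \left(-17\right)\right)}\right) - 435 = \left(-330 + \frac{1}{2 \cdot 22 \left(-22 - 34\right)}\right) - 435 = \left(-330 + \frac{1}{2 \cdot 22 \left(-56\right)}\right) - 435 = \left(-330 + \frac{1}{-2464}\right) - 435 = \left(-330 - \frac{1}{2464}\right) - 435 = - \frac{813121}{2464} - 435 = - \frac{1884961}{2464}$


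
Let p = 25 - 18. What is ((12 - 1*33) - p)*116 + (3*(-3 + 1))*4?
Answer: -3272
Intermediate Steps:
p = 7
((12 - 1*33) - p)*116 + (3*(-3 + 1))*4 = ((12 - 1*33) - 1*7)*116 + (3*(-3 + 1))*4 = ((12 - 33) - 7)*116 + (3*(-2))*4 = (-21 - 7)*116 - 6*4 = -28*116 - 24 = -3248 - 24 = -3272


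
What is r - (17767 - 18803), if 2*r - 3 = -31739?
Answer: -14832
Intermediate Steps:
r = -15868 (r = 3/2 + (½)*(-31739) = 3/2 - 31739/2 = -15868)
r - (17767 - 18803) = -15868 - (17767 - 18803) = -15868 - 1*(-1036) = -15868 + 1036 = -14832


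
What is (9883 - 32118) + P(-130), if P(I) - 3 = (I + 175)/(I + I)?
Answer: -1156073/52 ≈ -22232.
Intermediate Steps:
P(I) = 3 + (175 + I)/(2*I) (P(I) = 3 + (I + 175)/(I + I) = 3 + (175 + I)/((2*I)) = 3 + (175 + I)*(1/(2*I)) = 3 + (175 + I)/(2*I))
(9883 - 32118) + P(-130) = (9883 - 32118) + (7/2)*(25 - 130)/(-130) = -22235 + (7/2)*(-1/130)*(-105) = -22235 + 147/52 = -1156073/52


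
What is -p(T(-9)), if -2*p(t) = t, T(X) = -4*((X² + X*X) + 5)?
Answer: -334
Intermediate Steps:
T(X) = -20 - 8*X² (T(X) = -4*((X² + X²) + 5) = -4*(2*X² + 5) = -4*(5 + 2*X²) = -20 - 8*X²)
p(t) = -t/2
-p(T(-9)) = -(-1)*(-20 - 8*(-9)²)/2 = -(-1)*(-20 - 8*81)/2 = -(-1)*(-20 - 648)/2 = -(-1)*(-668)/2 = -1*334 = -334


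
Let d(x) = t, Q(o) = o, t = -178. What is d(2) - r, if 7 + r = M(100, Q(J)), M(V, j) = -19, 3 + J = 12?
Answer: -152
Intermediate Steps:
J = 9 (J = -3 + 12 = 9)
r = -26 (r = -7 - 19 = -26)
d(x) = -178
d(2) - r = -178 - 1*(-26) = -178 + 26 = -152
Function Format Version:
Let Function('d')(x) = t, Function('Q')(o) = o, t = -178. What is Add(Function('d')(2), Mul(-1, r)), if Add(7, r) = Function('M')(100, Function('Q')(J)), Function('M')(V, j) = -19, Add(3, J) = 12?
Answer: -152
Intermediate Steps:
J = 9 (J = Add(-3, 12) = 9)
r = -26 (r = Add(-7, -19) = -26)
Function('d')(x) = -178
Add(Function('d')(2), Mul(-1, r)) = Add(-178, Mul(-1, -26)) = Add(-178, 26) = -152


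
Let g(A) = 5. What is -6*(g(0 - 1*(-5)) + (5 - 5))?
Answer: -30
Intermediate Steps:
-6*(g(0 - 1*(-5)) + (5 - 5)) = -6*(5 + (5 - 5)) = -6*(5 + 0) = -6*5 = -30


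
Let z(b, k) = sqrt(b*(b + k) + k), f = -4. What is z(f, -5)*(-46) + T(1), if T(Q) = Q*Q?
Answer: 1 - 46*sqrt(31) ≈ -255.12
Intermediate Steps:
z(b, k) = sqrt(k + b*(b + k))
T(Q) = Q**2
z(f, -5)*(-46) + T(1) = sqrt(-5 + (-4)**2 - 4*(-5))*(-46) + 1**2 = sqrt(-5 + 16 + 20)*(-46) + 1 = sqrt(31)*(-46) + 1 = -46*sqrt(31) + 1 = 1 - 46*sqrt(31)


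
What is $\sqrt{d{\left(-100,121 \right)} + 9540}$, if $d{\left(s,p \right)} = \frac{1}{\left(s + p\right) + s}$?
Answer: $\frac{\sqrt{59539061}}{79} \approx 97.673$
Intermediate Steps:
$d{\left(s,p \right)} = \frac{1}{p + 2 s}$ ($d{\left(s,p \right)} = \frac{1}{\left(p + s\right) + s} = \frac{1}{p + 2 s}$)
$\sqrt{d{\left(-100,121 \right)} + 9540} = \sqrt{\frac{1}{121 + 2 \left(-100\right)} + 9540} = \sqrt{\frac{1}{121 - 200} + 9540} = \sqrt{\frac{1}{-79} + 9540} = \sqrt{- \frac{1}{79} + 9540} = \sqrt{\frac{753659}{79}} = \frac{\sqrt{59539061}}{79}$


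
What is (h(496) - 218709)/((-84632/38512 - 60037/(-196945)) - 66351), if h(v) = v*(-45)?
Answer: 228517963133670/62908728366767 ≈ 3.6325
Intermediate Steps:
h(v) = -45*v
(h(496) - 218709)/((-84632/38512 - 60037/(-196945)) - 66351) = (-45*496 - 218709)/((-84632/38512 - 60037/(-196945)) - 66351) = (-22320 - 218709)/((-84632*1/38512 - 60037*(-1/196945)) - 66351) = -241029/((-10579/4814 + 60037/196945) - 66351) = -241029/(-1794463037/948093230 - 66351) = -241029/(-62908728366767/948093230) = -241029*(-948093230/62908728366767) = 228517963133670/62908728366767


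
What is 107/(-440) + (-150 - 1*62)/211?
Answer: -115857/92840 ≈ -1.2479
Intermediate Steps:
107/(-440) + (-150 - 1*62)/211 = 107*(-1/440) + (-150 - 62)*(1/211) = -107/440 - 212*1/211 = -107/440 - 212/211 = -115857/92840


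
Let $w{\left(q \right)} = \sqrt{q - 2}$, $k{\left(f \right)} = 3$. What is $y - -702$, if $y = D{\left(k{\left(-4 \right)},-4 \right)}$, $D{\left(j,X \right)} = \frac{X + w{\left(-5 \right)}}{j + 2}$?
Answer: $\frac{3506}{5} + \frac{i \sqrt{7}}{5} \approx 701.2 + 0.52915 i$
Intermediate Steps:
$w{\left(q \right)} = \sqrt{-2 + q}$
$D{\left(j,X \right)} = \frac{X + i \sqrt{7}}{2 + j}$ ($D{\left(j,X \right)} = \frac{X + \sqrt{-2 - 5}}{j + 2} = \frac{X + \sqrt{-7}}{2 + j} = \frac{X + i \sqrt{7}}{2 + j}$)
$y = - \frac{4}{5} + \frac{i \sqrt{7}}{5}$ ($y = \frac{-4 + i \sqrt{7}}{2 + 3} = \frac{-4 + i \sqrt{7}}{5} = - \frac{4}{5} + \frac{i \sqrt{7}}{5} \approx -0.8 + 0.52915 i$)
$y - -702 = \left(- \frac{4}{5} + \frac{i \sqrt{7}}{5}\right) - -702 = \left(- \frac{4}{5} + \frac{i \sqrt{7}}{5}\right) + 702 = \frac{3506}{5} + \frac{i \sqrt{7}}{5}$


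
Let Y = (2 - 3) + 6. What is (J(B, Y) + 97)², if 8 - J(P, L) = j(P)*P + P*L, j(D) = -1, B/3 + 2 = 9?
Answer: 441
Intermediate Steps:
B = 21 (B = -6 + 3*9 = -6 + 27 = 21)
Y = 5 (Y = -1 + 6 = 5)
J(P, L) = 8 + P - L*P (J(P, L) = 8 - (-P + P*L) = 8 - (-P + L*P) = 8 + (P - L*P) = 8 + P - L*P)
(J(B, Y) + 97)² = ((8 + 21 - 1*5*21) + 97)² = ((8 + 21 - 105) + 97)² = (-76 + 97)² = 21² = 441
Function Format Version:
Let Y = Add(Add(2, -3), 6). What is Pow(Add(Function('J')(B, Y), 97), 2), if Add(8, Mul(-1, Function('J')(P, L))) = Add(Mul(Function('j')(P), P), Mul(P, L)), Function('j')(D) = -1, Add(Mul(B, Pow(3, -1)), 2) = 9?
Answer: 441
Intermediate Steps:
B = 21 (B = Add(-6, Mul(3, 9)) = Add(-6, 27) = 21)
Y = 5 (Y = Add(-1, 6) = 5)
Function('J')(P, L) = Add(8, P, Mul(-1, L, P)) (Function('J')(P, L) = Add(8, Mul(-1, Add(Mul(-1, P), Mul(P, L)))) = Add(8, Mul(-1, Add(Mul(-1, P), Mul(L, P)))) = Add(8, Add(P, Mul(-1, L, P))) = Add(8, P, Mul(-1, L, P)))
Pow(Add(Function('J')(B, Y), 97), 2) = Pow(Add(Add(8, 21, Mul(-1, 5, 21)), 97), 2) = Pow(Add(Add(8, 21, -105), 97), 2) = Pow(Add(-76, 97), 2) = Pow(21, 2) = 441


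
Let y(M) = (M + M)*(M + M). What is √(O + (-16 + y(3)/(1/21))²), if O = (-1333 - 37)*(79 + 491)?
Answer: 10*I*√2333 ≈ 483.01*I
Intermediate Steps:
y(M) = 4*M² (y(M) = (2*M)*(2*M) = 4*M²)
O = -780900 (O = -1370*570 = -780900)
√(O + (-16 + y(3)/(1/21))²) = √(-780900 + (-16 + (4*3²)/(1/21))²) = √(-780900 + (-16 + (4*9)/(1/21))²) = √(-780900 + (-16 + 36*21)²) = √(-780900 + (-16 + 756)²) = √(-780900 + 740²) = √(-780900 + 547600) = √(-233300) = 10*I*√2333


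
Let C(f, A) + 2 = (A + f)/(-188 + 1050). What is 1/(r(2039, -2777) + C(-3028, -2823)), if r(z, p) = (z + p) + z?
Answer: 862/1113887 ≈ 0.00077387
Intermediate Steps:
C(f, A) = -2 + A/862 + f/862 (C(f, A) = -2 + (A + f)/(-188 + 1050) = -2 + (A + f)/862 = -2 + (A + f)*(1/862) = -2 + (A/862 + f/862) = -2 + A/862 + f/862)
r(z, p) = p + 2*z (r(z, p) = (p + z) + z = p + 2*z)
1/(r(2039, -2777) + C(-3028, -2823)) = 1/((-2777 + 2*2039) + (-2 + (1/862)*(-2823) + (1/862)*(-3028))) = 1/((-2777 + 4078) + (-2 - 2823/862 - 1514/431)) = 1/(1301 - 7575/862) = 1/(1113887/862) = 862/1113887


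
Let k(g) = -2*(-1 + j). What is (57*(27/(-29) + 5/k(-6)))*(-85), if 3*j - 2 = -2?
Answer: -440895/58 ≈ -7601.6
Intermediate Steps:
j = 0 (j = ⅔ + (⅓)*(-2) = ⅔ - ⅔ = 0)
k(g) = 2 (k(g) = -2*(-1 + 0) = -2*(-1) = 2)
(57*(27/(-29) + 5/k(-6)))*(-85) = (57*(27/(-29) + 5/2))*(-85) = (57*(27*(-1/29) + 5*(½)))*(-85) = (57*(-27/29 + 5/2))*(-85) = (57*(91/58))*(-85) = (5187/58)*(-85) = -440895/58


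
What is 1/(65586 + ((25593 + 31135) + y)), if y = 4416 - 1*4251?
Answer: 1/122479 ≈ 8.1647e-6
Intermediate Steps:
y = 165 (y = 4416 - 4251 = 165)
1/(65586 + ((25593 + 31135) + y)) = 1/(65586 + ((25593 + 31135) + 165)) = 1/(65586 + (56728 + 165)) = 1/(65586 + 56893) = 1/122479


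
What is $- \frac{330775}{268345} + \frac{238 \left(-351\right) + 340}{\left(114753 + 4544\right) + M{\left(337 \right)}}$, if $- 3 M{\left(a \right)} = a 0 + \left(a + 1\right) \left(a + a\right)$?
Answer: $- \frac{22000836631}{6981209851} \approx -3.1514$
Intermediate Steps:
$M{\left(a \right)} = - \frac{2 a \left(1 + a\right)}{3}$ ($M{\left(a \right)} = - \frac{a 0 + \left(a + 1\right) \left(a + a\right)}{3} = - \frac{0 + \left(1 + a\right) 2 a}{3} = - \frac{0 + 2 a \left(1 + a\right)}{3} = - \frac{2 a \left(1 + a\right)}{3}$)
$- \frac{330775}{268345} + \frac{238 \left(-351\right) + 340}{\left(114753 + 4544\right) + M{\left(337 \right)}} = - \frac{330775}{268345} + \frac{238 \left(-351\right) + 340}{\left(114753 + 4544\right) - \frac{674 \left(1 + 337\right)}{3}} = \left(-330775\right) \frac{1}{268345} + \frac{-83538 + 340}{119297 - \frac{674}{3} \cdot 338} = - \frac{66155}{53669} - \frac{83198}{119297 - \frac{227812}{3}} = - \frac{66155}{53669} - \frac{83198}{\frac{130079}{3}} = - \frac{66155}{53669} - \frac{249594}{130079} = - \frac{22000836631}{6981209851}$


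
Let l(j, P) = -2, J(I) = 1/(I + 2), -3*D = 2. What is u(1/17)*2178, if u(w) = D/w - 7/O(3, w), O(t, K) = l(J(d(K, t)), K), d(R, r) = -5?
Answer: -17061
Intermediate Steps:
D = -2/3 (D = -1/3*2 = -2/3 ≈ -0.66667)
J(I) = 1/(2 + I)
O(t, K) = -2
u(w) = 7/2 - 2/(3*w) (u(w) = -2/(3*w) - 7/(-2) = -2/(3*w) - 7*(-1/2) = -2/(3*w) + 7/2 = 7/2 - 2/(3*w))
u(1/17)*2178 = ((-4 + 21/17)/(6*(1/17)))*2178 = ((-4 + 21*(1/17))/(6*(1/17)))*2178 = ((1/6)*17*(-4 + 21/17))*2178 = ((1/6)*17*(-47/17))*2178 = -47/6*2178 = -17061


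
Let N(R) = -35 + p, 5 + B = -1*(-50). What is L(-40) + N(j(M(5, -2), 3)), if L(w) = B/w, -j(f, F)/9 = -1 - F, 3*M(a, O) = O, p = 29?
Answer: -57/8 ≈ -7.1250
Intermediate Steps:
B = 45 (B = -5 - 1*(-50) = -5 + 50 = 45)
M(a, O) = O/3
j(f, F) = 9 + 9*F (j(f, F) = -9*(-1 - F) = 9 + 9*F)
N(R) = -6 (N(R) = -35 + 29 = -6)
L(w) = 45/w
L(-40) + N(j(M(5, -2), 3)) = 45/(-40) - 6 = 45*(-1/40) - 6 = -9/8 - 6 = -57/8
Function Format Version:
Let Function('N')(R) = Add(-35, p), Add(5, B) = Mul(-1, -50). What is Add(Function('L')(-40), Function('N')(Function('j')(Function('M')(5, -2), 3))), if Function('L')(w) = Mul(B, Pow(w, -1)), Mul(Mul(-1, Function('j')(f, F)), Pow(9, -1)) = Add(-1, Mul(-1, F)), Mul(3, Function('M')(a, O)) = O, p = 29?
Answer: Rational(-57, 8) ≈ -7.1250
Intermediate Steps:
B = 45 (B = Add(-5, Mul(-1, -50)) = Add(-5, 50) = 45)
Function('M')(a, O) = Mul(Rational(1, 3), O)
Function('j')(f, F) = Add(9, Mul(9, F)) (Function('j')(f, F) = Mul(-9, Add(-1, Mul(-1, F))) = Add(9, Mul(9, F)))
Function('N')(R) = -6 (Function('N')(R) = Add(-35, 29) = -6)
Function('L')(w) = Mul(45, Pow(w, -1))
Add(Function('L')(-40), Function('N')(Function('j')(Function('M')(5, -2), 3))) = Add(Mul(45, Pow(-40, -1)), -6) = Add(Mul(45, Rational(-1, 40)), -6) = Add(Rational(-9, 8), -6) = Rational(-57, 8)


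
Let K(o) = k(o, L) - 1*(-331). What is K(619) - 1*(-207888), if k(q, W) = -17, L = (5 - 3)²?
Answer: 208202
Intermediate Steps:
L = 4 (L = 2² = 4)
K(o) = 314 (K(o) = -17 - 1*(-331) = -17 + 331 = 314)
K(619) - 1*(-207888) = 314 - 1*(-207888) = 314 + 207888 = 208202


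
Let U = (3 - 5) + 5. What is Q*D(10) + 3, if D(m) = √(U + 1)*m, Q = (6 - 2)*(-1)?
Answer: -77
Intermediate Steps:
U = 3 (U = -2 + 5 = 3)
Q = -4 (Q = 4*(-1) = -4)
D(m) = 2*m (D(m) = √(3 + 1)*m = √4*m = 2*m)
Q*D(10) + 3 = -8*10 + 3 = -4*20 + 3 = -80 + 3 = -77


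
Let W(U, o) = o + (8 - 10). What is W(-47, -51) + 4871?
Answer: 4818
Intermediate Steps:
W(U, o) = -2 + o (W(U, o) = o - 2 = -2 + o)
W(-47, -51) + 4871 = (-2 - 51) + 4871 = -53 + 4871 = 4818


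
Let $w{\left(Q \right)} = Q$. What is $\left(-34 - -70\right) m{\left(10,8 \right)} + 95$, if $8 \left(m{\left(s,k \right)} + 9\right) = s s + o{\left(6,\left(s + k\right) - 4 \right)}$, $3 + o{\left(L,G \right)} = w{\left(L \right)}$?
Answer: $\frac{469}{2} \approx 234.5$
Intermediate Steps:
$o{\left(L,G \right)} = -3 + L$
$m{\left(s,k \right)} = - \frac{69}{8} + \frac{s^{2}}{8}$ ($m{\left(s,k \right)} = -9 + \frac{s s + \left(-3 + 6\right)}{8} = -9 + \frac{s^{2} + 3}{8} = -9 + \frac{3 + s^{2}}{8} = -9 + \left(\frac{3}{8} + \frac{s^{2}}{8}\right) = - \frac{69}{8} + \frac{s^{2}}{8}$)
$\left(-34 - -70\right) m{\left(10,8 \right)} + 95 = \left(-34 - -70\right) \left(- \frac{69}{8} + \frac{10^{2}}{8}\right) + 95 = \left(-34 + 70\right) \left(- \frac{69}{8} + \frac{1}{8} \cdot 100\right) + 95 = 36 \left(- \frac{69}{8} + \frac{25}{2}\right) + 95 = 36 \cdot \frac{31}{8} + 95 = \frac{279}{2} + 95 = \frac{469}{2}$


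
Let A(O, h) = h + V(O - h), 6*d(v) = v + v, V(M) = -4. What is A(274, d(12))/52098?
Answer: 0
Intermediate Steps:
d(v) = v/3 (d(v) = (v + v)/6 = (2*v)/6 = v/3)
A(O, h) = -4 + h (A(O, h) = h - 4 = -4 + h)
A(274, d(12))/52098 = (-4 + (1/3)*12)/52098 = (-4 + 4)*(1/52098) = 0*(1/52098) = 0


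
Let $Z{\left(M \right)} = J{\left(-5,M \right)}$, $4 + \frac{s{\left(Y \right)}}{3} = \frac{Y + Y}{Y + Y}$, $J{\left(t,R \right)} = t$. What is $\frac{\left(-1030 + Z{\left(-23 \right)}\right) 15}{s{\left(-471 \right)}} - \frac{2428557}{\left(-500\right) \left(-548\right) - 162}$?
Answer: $\frac{469941993}{273838} \approx 1716.1$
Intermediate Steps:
$s{\left(Y \right)} = -9$ ($s{\left(Y \right)} = -12 + 3 \frac{Y + Y}{Y + Y} = -12 + 3 \frac{2 Y}{2 Y} = -12 + 3 \cdot 2 Y \frac{1}{2 Y} = -12 + 3 \cdot 1 = -12 + 3 = -9$)
$Z{\left(M \right)} = -5$
$\frac{\left(-1030 + Z{\left(-23 \right)}\right) 15}{s{\left(-471 \right)}} - \frac{2428557}{\left(-500\right) \left(-548\right) - 162} = \frac{\left(-1030 - 5\right) 15}{-9} - \frac{2428557}{\left(-500\right) \left(-548\right) - 162} = \left(-1035\right) 15 \left(- \frac{1}{9}\right) - \frac{2428557}{274000 - 162} = \left(-15525\right) \left(- \frac{1}{9}\right) - \frac{2428557}{273838} = 1725 - \frac{2428557}{273838} = \frac{469941993}{273838}$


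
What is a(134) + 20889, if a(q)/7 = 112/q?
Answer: 1399955/67 ≈ 20895.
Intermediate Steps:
a(q) = 784/q (a(q) = 7*(112/q) = 784/q)
a(134) + 20889 = 784/134 + 20889 = 784*(1/134) + 20889 = 392/67 + 20889 = 1399955/67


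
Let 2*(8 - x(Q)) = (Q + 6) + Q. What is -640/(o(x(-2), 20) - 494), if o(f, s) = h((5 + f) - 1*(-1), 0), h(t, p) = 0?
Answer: 320/247 ≈ 1.2955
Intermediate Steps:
x(Q) = 5 - Q (x(Q) = 8 - ((Q + 6) + Q)/2 = 8 - ((6 + Q) + Q)/2 = 8 - (6 + 2*Q)/2 = 8 + (-3 - Q) = 5 - Q)
o(f, s) = 0
-640/(o(x(-2), 20) - 494) = -640/(0 - 494) = -640/(-494) = -640*(-1/494) = 320/247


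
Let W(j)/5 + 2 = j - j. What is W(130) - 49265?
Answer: -49275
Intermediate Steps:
W(j) = -10 (W(j) = -10 + 5*(j - j) = -10 + 5*0 = -10 + 0 = -10)
W(130) - 49265 = -10 - 49265 = -49275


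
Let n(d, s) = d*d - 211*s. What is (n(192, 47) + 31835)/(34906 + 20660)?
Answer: 9797/9261 ≈ 1.0579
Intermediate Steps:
n(d, s) = d**2 - 211*s
(n(192, 47) + 31835)/(34906 + 20660) = ((192**2 - 211*47) + 31835)/(34906 + 20660) = ((36864 - 9917) + 31835)/55566 = (26947 + 31835)*(1/55566) = 58782*(1/55566) = 9797/9261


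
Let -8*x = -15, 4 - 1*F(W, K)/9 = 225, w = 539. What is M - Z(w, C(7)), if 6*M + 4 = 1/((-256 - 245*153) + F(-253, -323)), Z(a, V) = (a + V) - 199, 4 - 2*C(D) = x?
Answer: -325845599/953520 ≈ -341.73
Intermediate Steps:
F(W, K) = -1989 (F(W, K) = 36 - 9*225 = 36 - 2025 = -1989)
x = 15/8 (x = -⅛*(-15) = 15/8 ≈ 1.8750)
C(D) = 17/16 (C(D) = 2 - ½*15/8 = 2 - 15/16 = 17/16)
Z(a, V) = -199 + V + a (Z(a, V) = (V + a) - 199 = -199 + V + a)
M = -158921/238380 (M = -⅔ + 1/(6*((-256 - 245*153) - 1989)) = -⅔ + 1/(6*((-256 - 37485) - 1989)) = -⅔ + 1/(6*(-37741 - 1989)) = -⅔ + (⅙)/(-39730) = -⅔ + (⅙)*(-1/39730) = -⅔ - 1/238380 = -158921/238380 ≈ -0.66667)
M - Z(w, C(7)) = -158921/238380 - (-199 + 17/16 + 539) = -158921/238380 - 1*5457/16 = -158921/238380 - 5457/16 = -325845599/953520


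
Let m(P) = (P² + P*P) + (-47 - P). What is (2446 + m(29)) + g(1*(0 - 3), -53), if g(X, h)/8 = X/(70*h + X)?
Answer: 15045100/3713 ≈ 4052.0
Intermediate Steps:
m(P) = -47 - P + 2*P² (m(P) = (P² + P²) + (-47 - P) = 2*P² + (-47 - P) = -47 - P + 2*P²)
g(X, h) = 8*X/(X + 70*h) (g(X, h) = 8*(X/(70*h + X)) = 8*(X/(X + 70*h)) = 8*X/(X + 70*h))
(2446 + m(29)) + g(1*(0 - 3), -53) = (2446 + (-47 - 1*29 + 2*29²)) + 8*(1*(0 - 3))/(1*(0 - 3) + 70*(-53)) = (2446 + (-47 - 29 + 2*841)) + 8*(1*(-3))/(1*(-3) - 3710) = (2446 + (-47 - 29 + 1682)) + 8*(-3)/(-3 - 3710) = (2446 + 1606) + 8*(-3)/(-3713) = 4052 + 8*(-3)*(-1/3713) = 4052 + 24/3713 = 15045100/3713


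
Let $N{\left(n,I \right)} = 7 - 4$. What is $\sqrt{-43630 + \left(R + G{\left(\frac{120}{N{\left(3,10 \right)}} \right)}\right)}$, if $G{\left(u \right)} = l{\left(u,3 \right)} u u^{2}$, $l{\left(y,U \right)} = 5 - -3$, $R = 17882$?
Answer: $6 \sqrt{13507} \approx 697.32$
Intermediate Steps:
$l{\left(y,U \right)} = 8$ ($l{\left(y,U \right)} = 5 + 3 = 8$)
$N{\left(n,I \right)} = 3$
$G{\left(u \right)} = 8 u^{3}$ ($G{\left(u \right)} = 8 u u^{2} = 8 u^{3}$)
$\sqrt{-43630 + \left(R + G{\left(\frac{120}{N{\left(3,10 \right)}} \right)}\right)} = \sqrt{-43630 + \left(17882 + 8 \left(\frac{120}{3}\right)^{3}\right)} = \sqrt{-43630 + \left(17882 + 8 \left(120 \cdot \frac{1}{3}\right)^{3}\right)} = \sqrt{-43630 + \left(17882 + 8 \cdot 40^{3}\right)} = \sqrt{-43630 + \left(17882 + 8 \cdot 64000\right)} = \sqrt{-43630 + \left(17882 + 512000\right)} = \sqrt{-43630 + 529882} = \sqrt{486252} = 6 \sqrt{13507}$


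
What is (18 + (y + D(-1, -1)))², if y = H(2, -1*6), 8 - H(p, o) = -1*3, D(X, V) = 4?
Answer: 1089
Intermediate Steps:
H(p, o) = 11 (H(p, o) = 8 - (-1)*3 = 8 - 1*(-3) = 8 + 3 = 11)
y = 11
(18 + (y + D(-1, -1)))² = (18 + (11 + 4))² = (18 + 15)² = 33² = 1089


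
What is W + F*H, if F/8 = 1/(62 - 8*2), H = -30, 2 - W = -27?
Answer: 547/23 ≈ 23.783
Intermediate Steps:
W = 29 (W = 2 - 1*(-27) = 2 + 27 = 29)
F = 4/23 (F = 8/(62 - 8*2) = 8/(62 - 16) = 8/46 = 8*(1/46) = 4/23 ≈ 0.17391)
W + F*H = 29 + (4/23)*(-30) = 29 - 120/23 = 547/23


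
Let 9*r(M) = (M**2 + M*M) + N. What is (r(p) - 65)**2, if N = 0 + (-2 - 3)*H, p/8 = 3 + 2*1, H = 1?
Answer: 84100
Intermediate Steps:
p = 40 (p = 8*(3 + 2*1) = 8*(3 + 2) = 8*5 = 40)
N = -5 (N = 0 + (-2 - 3)*1 = 0 - 5*1 = 0 - 5 = -5)
r(M) = -5/9 + 2*M**2/9 (r(M) = ((M**2 + M*M) - 5)/9 = ((M**2 + M**2) - 5)/9 = (2*M**2 - 5)/9 = (-5 + 2*M**2)/9 = -5/9 + 2*M**2/9)
(r(p) - 65)**2 = ((-5/9 + (2/9)*40**2) - 65)**2 = ((-5/9 + (2/9)*1600) - 65)**2 = ((-5/9 + 3200/9) - 65)**2 = (355 - 65)**2 = 290**2 = 84100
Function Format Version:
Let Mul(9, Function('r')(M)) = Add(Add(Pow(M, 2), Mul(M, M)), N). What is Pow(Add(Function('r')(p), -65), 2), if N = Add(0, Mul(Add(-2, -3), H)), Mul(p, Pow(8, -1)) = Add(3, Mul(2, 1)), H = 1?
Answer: 84100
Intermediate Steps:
p = 40 (p = Mul(8, Add(3, Mul(2, 1))) = Mul(8, Add(3, 2)) = Mul(8, 5) = 40)
N = -5 (N = Add(0, Mul(Add(-2, -3), 1)) = Add(0, Mul(-5, 1)) = Add(0, -5) = -5)
Function('r')(M) = Add(Rational(-5, 9), Mul(Rational(2, 9), Pow(M, 2))) (Function('r')(M) = Mul(Rational(1, 9), Add(Add(Pow(M, 2), Mul(M, M)), -5)) = Mul(Rational(1, 9), Add(Add(Pow(M, 2), Pow(M, 2)), -5)) = Mul(Rational(1, 9), Add(Mul(2, Pow(M, 2)), -5)) = Mul(Rational(1, 9), Add(-5, Mul(2, Pow(M, 2)))) = Add(Rational(-5, 9), Mul(Rational(2, 9), Pow(M, 2))))
Pow(Add(Function('r')(p), -65), 2) = Pow(Add(Add(Rational(-5, 9), Mul(Rational(2, 9), Pow(40, 2))), -65), 2) = Pow(Add(Add(Rational(-5, 9), Mul(Rational(2, 9), 1600)), -65), 2) = Pow(Add(Add(Rational(-5, 9), Rational(3200, 9)), -65), 2) = Pow(Add(355, -65), 2) = Pow(290, 2) = 84100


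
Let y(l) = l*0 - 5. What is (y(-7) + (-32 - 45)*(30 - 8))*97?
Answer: -164803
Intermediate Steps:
y(l) = -5 (y(l) = 0 - 5 = -5)
(y(-7) + (-32 - 45)*(30 - 8))*97 = (-5 + (-32 - 45)*(30 - 8))*97 = (-5 - 77*22)*97 = (-5 - 1694)*97 = -1699*97 = -164803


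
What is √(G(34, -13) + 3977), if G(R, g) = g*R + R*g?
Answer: √3093 ≈ 55.615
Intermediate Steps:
G(R, g) = 2*R*g (G(R, g) = R*g + R*g = 2*R*g)
√(G(34, -13) + 3977) = √(2*34*(-13) + 3977) = √(-884 + 3977) = √3093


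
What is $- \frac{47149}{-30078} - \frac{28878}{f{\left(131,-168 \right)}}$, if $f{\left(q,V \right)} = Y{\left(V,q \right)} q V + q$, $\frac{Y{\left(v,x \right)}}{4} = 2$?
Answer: $\frac{9163657501}{5291712774} \approx 1.7317$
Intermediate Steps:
$Y{\left(v,x \right)} = 8$ ($Y{\left(v,x \right)} = 4 \cdot 2 = 8$)
$f{\left(q,V \right)} = q + 8 V q$ ($f{\left(q,V \right)} = 8 q V + q = 8 V q + q = q + 8 V q$)
$- \frac{47149}{-30078} - \frac{28878}{f{\left(131,-168 \right)}} = - \frac{47149}{-30078} - \frac{28878}{131 \left(1 + 8 \left(-168\right)\right)} = \left(-47149\right) \left(- \frac{1}{30078}\right) - \frac{28878}{131 \left(1 - 1344\right)} = \frac{47149}{30078} - \frac{28878}{131 \left(-1343\right)} = \frac{47149}{30078} - \frac{28878}{-175933} = \frac{47149}{30078} - - \frac{28878}{175933} = \frac{47149}{30078} + \frac{28878}{175933} = \frac{9163657501}{5291712774}$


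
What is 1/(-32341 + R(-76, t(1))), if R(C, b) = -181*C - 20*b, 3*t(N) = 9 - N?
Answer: -3/55915 ≈ -5.3653e-5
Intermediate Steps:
t(N) = 3 - N/3 (t(N) = (9 - N)/3 = 3 - N/3)
1/(-32341 + R(-76, t(1))) = 1/(-32341 + (-181*(-76) - 20*(3 - ⅓*1))) = 1/(-32341 + (13756 - 20*(3 - ⅓))) = 1/(-32341 + (13756 - 20*8/3)) = 1/(-32341 + (13756 - 160/3)) = 1/(-32341 + 41108/3) = 1/(-55915/3) = -3/55915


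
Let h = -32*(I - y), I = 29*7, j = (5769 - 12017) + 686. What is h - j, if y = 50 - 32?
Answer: -358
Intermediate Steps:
j = -5562 (j = -6248 + 686 = -5562)
y = 18
I = 203
h = -5920 (h = -32*(203 - 1*18) = -32*(203 - 18) = -32*185 = -5920)
h - j = -5920 - 1*(-5562) = -5920 + 5562 = -358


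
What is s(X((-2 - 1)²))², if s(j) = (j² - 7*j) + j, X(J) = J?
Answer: 729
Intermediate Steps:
s(j) = j² - 6*j
s(X((-2 - 1)²))² = ((-2 - 1)²*(-6 + (-2 - 1)²))² = ((-3)²*(-6 + (-3)²))² = (9*(-6 + 9))² = (9*3)² = 27² = 729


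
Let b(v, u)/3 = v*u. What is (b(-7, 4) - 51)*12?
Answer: -1620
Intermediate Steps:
b(v, u) = 3*u*v (b(v, u) = 3*(v*u) = 3*(u*v) = 3*u*v)
(b(-7, 4) - 51)*12 = (3*4*(-7) - 51)*12 = (-84 - 51)*12 = -135*12 = -1620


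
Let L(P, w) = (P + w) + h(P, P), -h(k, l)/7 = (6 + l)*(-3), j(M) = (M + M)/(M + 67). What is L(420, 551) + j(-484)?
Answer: 4136357/417 ≈ 9919.3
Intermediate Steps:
j(M) = 2*M/(67 + M) (j(M) = (2*M)/(67 + M) = 2*M/(67 + M))
h(k, l) = 126 + 21*l (h(k, l) = -7*(6 + l)*(-3) = -7*(-18 - 3*l) = 126 + 21*l)
L(P, w) = 126 + w + 22*P (L(P, w) = (P + w) + (126 + 21*P) = 126 + w + 22*P)
L(420, 551) + j(-484) = (126 + 551 + 22*420) + 2*(-484)/(67 - 484) = (126 + 551 + 9240) + 2*(-484)/(-417) = 9917 + 2*(-484)*(-1/417) = 9917 + 968/417 = 4136357/417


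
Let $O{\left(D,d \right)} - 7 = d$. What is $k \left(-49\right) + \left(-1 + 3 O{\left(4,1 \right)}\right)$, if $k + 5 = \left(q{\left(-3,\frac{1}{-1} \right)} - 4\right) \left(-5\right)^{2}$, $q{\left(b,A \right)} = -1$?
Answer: $6393$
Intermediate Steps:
$O{\left(D,d \right)} = 7 + d$
$k = -130$ ($k = -5 + \left(-1 - 4\right) \left(-5\right)^{2} = -5 - 125 = -130$)
$k \left(-49\right) + \left(-1 + 3 O{\left(4,1 \right)}\right) = \left(-130\right) \left(-49\right) - \left(1 - 3 \left(7 + 1\right)\right) = 6370 + \left(-1 + 3 \cdot 8\right) = 6370 + \left(-1 + 24\right) = 6370 + 23 = 6393$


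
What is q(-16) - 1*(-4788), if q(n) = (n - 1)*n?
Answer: 5060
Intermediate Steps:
q(n) = n*(-1 + n) (q(n) = (-1 + n)*n = n*(-1 + n))
q(-16) - 1*(-4788) = -16*(-1 - 16) - 1*(-4788) = -16*(-17) + 4788 = 272 + 4788 = 5060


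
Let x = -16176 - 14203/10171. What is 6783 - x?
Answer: 33361456/1453 ≈ 22960.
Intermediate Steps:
x = -23505757/1453 (x = -16176 - 14203/10171 = -16176 - 1*2029/1453 = -16176 - 2029/1453 = -23505757/1453 ≈ -16177.)
6783 - x = 6783 - 1*(-23505757/1453) = 6783 + 23505757/1453 = 33361456/1453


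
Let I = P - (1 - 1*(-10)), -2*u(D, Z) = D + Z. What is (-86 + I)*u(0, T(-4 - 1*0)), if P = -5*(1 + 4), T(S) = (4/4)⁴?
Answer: 61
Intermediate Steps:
T(S) = 1 (T(S) = (4*(¼))⁴ = 1⁴ = 1)
P = -25 (P = -5*5 = -25)
u(D, Z) = -D/2 - Z/2 (u(D, Z) = -(D + Z)/2 = -D/2 - Z/2)
I = -36 (I = -25 - (1 - 1*(-10)) = -25 - (1 + 10) = -25 - 1*11 = -25 - 11 = -36)
(-86 + I)*u(0, T(-4 - 1*0)) = (-86 - 36)*(-½*0 - ½*1) = -122*(0 - ½) = -122*(-½) = 61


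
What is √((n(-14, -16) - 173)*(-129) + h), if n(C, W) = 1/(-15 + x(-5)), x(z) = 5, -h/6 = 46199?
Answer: I*√25486410/10 ≈ 504.84*I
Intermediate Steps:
h = -277194 (h = -6*46199 = -277194)
n(C, W) = -⅒ (n(C, W) = 1/(-15 + 5) = 1/(-10) = -⅒)
√((n(-14, -16) - 173)*(-129) + h) = √((-⅒ - 173)*(-129) - 277194) = √(-1731/10*(-129) - 277194) = √(223299/10 - 277194) = √(-2548641/10) = I*√25486410/10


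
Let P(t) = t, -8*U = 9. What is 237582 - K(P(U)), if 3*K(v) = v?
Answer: 1900659/8 ≈ 2.3758e+5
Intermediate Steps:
U = -9/8 (U = -1/8*9 = -9/8 ≈ -1.1250)
K(v) = v/3
237582 - K(P(U)) = 237582 - (-9)/(3*8) = 237582 - 1*(-3/8) = 237582 + 3/8 = 1900659/8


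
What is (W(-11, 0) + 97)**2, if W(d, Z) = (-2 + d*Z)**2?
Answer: 10201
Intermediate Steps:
W(d, Z) = (-2 + Z*d)**2
(W(-11, 0) + 97)**2 = ((-2 + 0*(-11))**2 + 97)**2 = ((-2 + 0)**2 + 97)**2 = ((-2)**2 + 97)**2 = (4 + 97)**2 = 101**2 = 10201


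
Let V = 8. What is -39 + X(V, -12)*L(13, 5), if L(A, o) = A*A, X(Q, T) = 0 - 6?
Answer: -1053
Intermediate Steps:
X(Q, T) = -6
L(A, o) = A²
-39 + X(V, -12)*L(13, 5) = -39 - 6*13² = -39 - 6*169 = -39 - 1014 = -1053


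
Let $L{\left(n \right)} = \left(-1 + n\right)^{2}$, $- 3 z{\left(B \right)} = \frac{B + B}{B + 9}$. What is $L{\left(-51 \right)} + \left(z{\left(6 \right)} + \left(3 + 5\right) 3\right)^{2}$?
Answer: $\frac{735136}{225} \approx 3267.3$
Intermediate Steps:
$z{\left(B \right)} = - \frac{2 B}{3 \left(9 + B\right)}$ ($z{\left(B \right)} = - \frac{\left(B + B\right) \frac{1}{B + 9}}{3} = - \frac{2 B \frac{1}{9 + B}}{3} = - \frac{2 B}{3 \left(9 + B\right)}$)
$L{\left(-51 \right)} + \left(z{\left(6 \right)} + \left(3 + 5\right) 3\right)^{2} = \left(-1 - 51\right)^{2} + \left(\left(-2\right) 6 \frac{1}{27 + 3 \cdot 6} + \left(3 + 5\right) 3\right)^{2} = \left(-52\right)^{2} + \left(\left(-2\right) 6 \frac{1}{27 + 18} + 8 \cdot 3\right)^{2} = 2704 + \left(\left(-2\right) 6 \cdot \frac{1}{45} + 24\right)^{2} = 2704 + \left(- \frac{4}{15} + 24\right)^{2} = 2704 + \left(\frac{356}{15}\right)^{2} = 2704 + \frac{126736}{225} = \frac{735136}{225}$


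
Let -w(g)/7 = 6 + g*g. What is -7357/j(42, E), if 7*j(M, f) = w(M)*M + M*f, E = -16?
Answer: 7357/74436 ≈ 0.098837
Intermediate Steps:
w(g) = -42 - 7*g**2 (w(g) = -7*(6 + g*g) = -7*(6 + g**2) = -42 - 7*g**2)
j(M, f) = M*f/7 + M*(-42 - 7*M**2)/7 (j(M, f) = ((-42 - 7*M**2)*M + M*f)/7 = (M*(-42 - 7*M**2) + M*f)/7 = (M*f + M*(-42 - 7*M**2))/7 = M*f/7 + M*(-42 - 7*M**2)/7)
-7357/j(42, E) = -7357*1/(6*(-42 - 16 - 7*42**2)) = -7357*1/(6*(-42 - 16 - 7*1764)) = -7357*1/(6*(-42 - 16 - 12348)) = -7357/((1/7)*42*(-12406)) = -7357/(-74436) = -7357*(-1/74436) = 7357/74436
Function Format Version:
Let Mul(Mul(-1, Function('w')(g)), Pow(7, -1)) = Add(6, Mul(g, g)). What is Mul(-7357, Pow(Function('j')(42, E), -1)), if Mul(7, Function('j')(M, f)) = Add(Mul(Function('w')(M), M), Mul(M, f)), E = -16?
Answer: Rational(7357, 74436) ≈ 0.098837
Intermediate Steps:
Function('w')(g) = Add(-42, Mul(-7, Pow(g, 2))) (Function('w')(g) = Mul(-7, Add(6, Mul(g, g))) = Mul(-7, Add(6, Pow(g, 2))) = Add(-42, Mul(-7, Pow(g, 2))))
Function('j')(M, f) = Add(Mul(Rational(1, 7), M, f), Mul(Rational(1, 7), M, Add(-42, Mul(-7, Pow(M, 2))))) (Function('j')(M, f) = Mul(Rational(1, 7), Add(Mul(Add(-42, Mul(-7, Pow(M, 2))), M), Mul(M, f))) = Mul(Rational(1, 7), Add(Mul(M, Add(-42, Mul(-7, Pow(M, 2)))), Mul(M, f))) = Mul(Rational(1, 7), Add(Mul(M, f), Mul(M, Add(-42, Mul(-7, Pow(M, 2)))))) = Add(Mul(Rational(1, 7), M, f), Mul(Rational(1, 7), M, Add(-42, Mul(-7, Pow(M, 2))))))
Mul(-7357, Pow(Function('j')(42, E), -1)) = Mul(-7357, Pow(Mul(Rational(1, 7), 42, Add(-42, -16, Mul(-7, Pow(42, 2)))), -1)) = Mul(-7357, Pow(Mul(Rational(1, 7), 42, Add(-42, -16, Mul(-7, 1764))), -1)) = Mul(-7357, Pow(Mul(Rational(1, 7), 42, Add(-42, -16, -12348)), -1)) = Mul(-7357, Pow(Mul(Rational(1, 7), 42, -12406), -1)) = Mul(-7357, Pow(-74436, -1)) = Mul(-7357, Rational(-1, 74436)) = Rational(7357, 74436)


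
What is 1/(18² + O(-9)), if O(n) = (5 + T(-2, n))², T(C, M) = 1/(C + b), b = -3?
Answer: 25/8676 ≈ 0.0028815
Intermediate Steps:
T(C, M) = 1/(-3 + C) (T(C, M) = 1/(C - 3) = 1/(-3 + C))
O(n) = 576/25 (O(n) = (5 + 1/(-3 - 2))² = (5 + 1/(-5))² = (5 - ⅕)² = (24/5)² = 576/25)
1/(18² + O(-9)) = 1/(18² + 576/25) = 1/(324 + 576/25) = 1/(8676/25) = 25/8676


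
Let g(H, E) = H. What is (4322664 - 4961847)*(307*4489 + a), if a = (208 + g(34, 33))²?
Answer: -918305906721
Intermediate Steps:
a = 58564 (a = (208 + 34)² = 242² = 58564)
(4322664 - 4961847)*(307*4489 + a) = (4322664 - 4961847)*(307*4489 + 58564) = -639183*(1378123 + 58564) = -639183*1436687 = -918305906721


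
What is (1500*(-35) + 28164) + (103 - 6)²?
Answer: -14927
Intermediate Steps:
(1500*(-35) + 28164) + (103 - 6)² = (-52500 + 28164) + 97² = -24336 + 9409 = -14927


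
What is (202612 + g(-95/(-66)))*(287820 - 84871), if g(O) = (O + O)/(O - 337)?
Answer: 910682448485526/22147 ≈ 4.1120e+10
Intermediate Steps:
g(O) = 2*O/(-337 + O) (g(O) = (2*O)/(-337 + O) = 2*O/(-337 + O))
(202612 + g(-95/(-66)))*(287820 - 84871) = (202612 + 2*(-95/(-66))/(-337 - 95/(-66)))*(287820 - 84871) = (202612 + 2*(-95*(-1/66))/(-337 - 95*(-1/66)))*202949 = (202612 + 2*(95/66)/(-337 + 95/66))*202949 = (202612 + 2*(95/66)/(-22147/66))*202949 = (202612 + 2*(95/66)*(-66/22147))*202949 = (202612 - 190/22147)*202949 = (4487247774/22147)*202949 = 910682448485526/22147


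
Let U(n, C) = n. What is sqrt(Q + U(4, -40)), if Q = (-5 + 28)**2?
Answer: sqrt(533) ≈ 23.087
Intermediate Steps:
Q = 529 (Q = 23**2 = 529)
sqrt(Q + U(4, -40)) = sqrt(529 + 4) = sqrt(533)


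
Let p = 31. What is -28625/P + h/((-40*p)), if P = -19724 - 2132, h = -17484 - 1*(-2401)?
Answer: 45643631/3387680 ≈ 13.473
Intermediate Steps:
h = -15083 (h = -17484 + 2401 = -15083)
P = -21856
-28625/P + h/((-40*p)) = -28625/(-21856) - 15083/((-40*31)) = -28625*(-1/21856) - 15083/(-1240) = 28625/21856 - 15083*(-1/1240) = 28625/21856 + 15083/1240 = 45643631/3387680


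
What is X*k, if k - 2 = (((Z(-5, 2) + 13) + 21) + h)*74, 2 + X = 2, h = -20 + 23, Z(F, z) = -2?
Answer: 0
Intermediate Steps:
h = 3
X = 0 (X = -2 + 2 = 0)
k = 2592 (k = 2 + (((-2 + 13) + 21) + 3)*74 = 2 + ((11 + 21) + 3)*74 = 2 + (32 + 3)*74 = 2 + 35*74 = 2 + 2590 = 2592)
X*k = 0*2592 = 0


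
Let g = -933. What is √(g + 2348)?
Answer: √1415 ≈ 37.616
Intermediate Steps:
√(g + 2348) = √(-933 + 2348) = √1415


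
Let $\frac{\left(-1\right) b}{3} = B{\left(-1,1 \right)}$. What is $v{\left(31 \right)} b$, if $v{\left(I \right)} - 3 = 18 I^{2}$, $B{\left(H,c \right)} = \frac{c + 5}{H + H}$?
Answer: $155709$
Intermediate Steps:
$B{\left(H,c \right)} = \frac{5 + c}{2 H}$
$b = 9$ ($b = - 3 \frac{5 + 1}{2 \left(-1\right)} = - 3 \cdot \frac{1}{2} \left(-1\right) 6 = \left(-3\right) \left(-3\right) = 9$)
$v{\left(I \right)} = 3 + 18 I^{2}$
$v{\left(31 \right)} b = \left(3 + 18 \cdot 31^{2}\right) 9 = \left(3 + 18 \cdot 961\right) 9 = \left(3 + 17298\right) 9 = 17301 \cdot 9 = 155709$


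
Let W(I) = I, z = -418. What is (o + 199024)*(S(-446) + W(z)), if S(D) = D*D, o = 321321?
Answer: 103287441810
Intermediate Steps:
S(D) = D²
(o + 199024)*(S(-446) + W(z)) = (321321 + 199024)*((-446)² - 418) = 520345*(198916 - 418) = 520345*198498 = 103287441810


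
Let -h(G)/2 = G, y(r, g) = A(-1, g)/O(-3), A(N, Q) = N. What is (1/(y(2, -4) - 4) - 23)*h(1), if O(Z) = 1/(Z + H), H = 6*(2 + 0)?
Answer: 600/13 ≈ 46.154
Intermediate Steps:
H = 12 (H = 6*2 = 12)
O(Z) = 1/(12 + Z) (O(Z) = 1/(Z + 12) = 1/(12 + Z))
y(r, g) = -9 (y(r, g) = -1/(1/(12 - 3)) = -1/(1/9) = -1/⅑ = -1*9 = -9)
h(G) = -2*G
(1/(y(2, -4) - 4) - 23)*h(1) = (1/(-9 - 4) - 23)*(-2*1) = (1/(-13) - 23)*(-2) = (-1/13 - 23)*(-2) = -300/13*(-2) = 600/13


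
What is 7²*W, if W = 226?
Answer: 11074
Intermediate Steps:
7²*W = 7²*226 = 49*226 = 11074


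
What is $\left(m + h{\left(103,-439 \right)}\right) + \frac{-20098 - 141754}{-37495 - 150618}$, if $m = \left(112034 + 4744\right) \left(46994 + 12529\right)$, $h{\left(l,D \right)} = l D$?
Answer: $\frac{1307560610717353}{188113} \approx 6.9509 \cdot 10^{9}$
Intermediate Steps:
$h{\left(l,D \right)} = D l$
$m = 6950976894$ ($m = 116778 \cdot 59523 = 6950976894$)
$\left(m + h{\left(103,-439 \right)}\right) + \frac{-20098 - 141754}{-37495 - 150618} = \left(6950976894 - 45217\right) + \frac{-20098 - 141754}{-37495 - 150618} = \left(6950976894 - 45217\right) - \frac{161852}{-188113} = 6950931677 - - \frac{161852}{188113} = 6950931677 + \frac{161852}{188113} = \frac{1307560610717353}{188113}$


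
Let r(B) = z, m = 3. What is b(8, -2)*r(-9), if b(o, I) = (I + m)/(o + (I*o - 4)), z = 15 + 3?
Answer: -3/2 ≈ -1.5000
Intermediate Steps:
z = 18
r(B) = 18
b(o, I) = (3 + I)/(-4 + o + I*o) (b(o, I) = (I + 3)/(o + (I*o - 4)) = (3 + I)/(o + (-4 + I*o)) = (3 + I)/(-4 + o + I*o))
b(8, -2)*r(-9) = ((3 - 2)/(-4 + 8 - 2*8))*18 = (1/(-4 + 8 - 16))*18 = (1/(-12))*18 = -1/12*1*18 = -1/12*18 = -3/2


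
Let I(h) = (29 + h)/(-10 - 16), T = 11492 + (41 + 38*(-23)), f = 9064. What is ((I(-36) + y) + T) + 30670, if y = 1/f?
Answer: 4869910465/117832 ≈ 41329.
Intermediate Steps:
T = 10659 (T = 11492 + (41 - 874) = 11492 - 833 = 10659)
I(h) = -29/26 - h/26 (I(h) = (29 + h)/(-26) = (29 + h)*(-1/26) = -29/26 - h/26)
y = 1/9064 ≈ 0.00011033
((I(-36) + y) + T) + 30670 = (((-29/26 - 1/26*(-36)) + 1/9064) + 10659) + 30670 = (((-29/26 + 18/13) + 1/9064) + 10659) + 30670 = ((7/26 + 1/9064) + 10659) + 30670 = (31737/117832 + 10659) + 30670 = 1256003025/117832 + 30670 = 4869910465/117832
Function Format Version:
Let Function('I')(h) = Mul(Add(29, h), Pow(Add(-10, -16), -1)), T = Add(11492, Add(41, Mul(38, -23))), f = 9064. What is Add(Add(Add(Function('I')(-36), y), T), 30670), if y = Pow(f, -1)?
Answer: Rational(4869910465, 117832) ≈ 41329.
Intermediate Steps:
T = 10659 (T = Add(11492, Add(41, -874)) = Add(11492, -833) = 10659)
Function('I')(h) = Add(Rational(-29, 26), Mul(Rational(-1, 26), h)) (Function('I')(h) = Mul(Add(29, h), Pow(-26, -1)) = Mul(Add(29, h), Rational(-1, 26)) = Add(Rational(-29, 26), Mul(Rational(-1, 26), h)))
y = Rational(1, 9064) (y = Pow(9064, -1) = Rational(1, 9064) ≈ 0.00011033)
Add(Add(Add(Function('I')(-36), y), T), 30670) = Add(Add(Add(Add(Rational(-29, 26), Mul(Rational(-1, 26), -36)), Rational(1, 9064)), 10659), 30670) = Add(Add(Add(Add(Rational(-29, 26), Rational(18, 13)), Rational(1, 9064)), 10659), 30670) = Add(Add(Add(Rational(7, 26), Rational(1, 9064)), 10659), 30670) = Add(Add(Rational(31737, 117832), 10659), 30670) = Add(Rational(1256003025, 117832), 30670) = Rational(4869910465, 117832)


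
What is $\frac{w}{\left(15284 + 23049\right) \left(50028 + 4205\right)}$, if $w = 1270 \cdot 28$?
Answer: $\frac{35560}{2078913589} \approx 1.7105 \cdot 10^{-5}$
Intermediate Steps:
$w = 35560$
$\frac{w}{\left(15284 + 23049\right) \left(50028 + 4205\right)} = \frac{35560}{\left(15284 + 23049\right) \left(50028 + 4205\right)} = \frac{35560}{38333 \cdot 54233} = \frac{35560}{2078913589}$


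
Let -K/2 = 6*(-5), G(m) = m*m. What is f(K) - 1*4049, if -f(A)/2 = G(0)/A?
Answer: -4049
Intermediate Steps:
G(m) = m²
K = 60 (K = -12*(-5) = -2*(-30) = 60)
f(A) = 0 (f(A) = -2*0²/A = -0/A = -2*0 = 0)
f(K) - 1*4049 = 0 - 1*4049 = 0 - 4049 = -4049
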